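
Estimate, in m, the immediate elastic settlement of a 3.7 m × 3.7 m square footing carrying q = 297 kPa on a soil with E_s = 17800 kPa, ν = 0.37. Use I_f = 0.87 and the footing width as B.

S_e ≈ 0.0464 m

Immediate (elastic) settlement: S_e = q·B·(1−ν²)/E_s · I_f.
S_e = 297 × 3.7 × (1 − 0.37²) / 17800 × 0.87
    = 297 × 3.7 × 0.8631 / 17800 × 0.87
    = 0.04636 m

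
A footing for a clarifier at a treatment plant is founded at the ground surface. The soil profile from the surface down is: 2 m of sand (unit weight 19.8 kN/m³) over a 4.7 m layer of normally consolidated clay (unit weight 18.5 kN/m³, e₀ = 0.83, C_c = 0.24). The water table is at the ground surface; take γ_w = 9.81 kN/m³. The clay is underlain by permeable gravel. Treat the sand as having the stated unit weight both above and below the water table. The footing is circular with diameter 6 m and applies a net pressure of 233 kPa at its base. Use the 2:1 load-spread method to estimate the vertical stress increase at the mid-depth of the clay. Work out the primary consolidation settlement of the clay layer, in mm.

S_c ≈ 289 mm

Mid-depth of clay below the ground surface: z = 2 + 4.7/2 = 4.35 m.
Total vertical stress at mid-clay: σ_v = 19.8×2 + 18.5×2.35 = 83.075 kPa.
Pore pressure: u = 9.81×(4.35 − 0) = 42.673 kPa.
Initial effective stress: σ'_0 = σ_v − u = 83.075 − 42.673 = 40.402 kPa.
Stress increase at mid-clay by the 2:1 spreading method:
Δσ ≈ qD²/(D+z)² = 233×6²/(6+4.35)² = 78.303 kPa
Final effective stress: σ'_f = σ'_0 + Δσ = 40.402 + 78.303 = 118.7 kPa.
Normally consolidated clay, so the full stress increment lies on the virgin compression line:
S_c = C_c·H/(1+e₀)·log₁₀(σ'_f/σ'_0) = 0.24×4.7/(1+0.83)×log₁₀(118.7/40.402)
    = 0.61639 × 0.46805 = 0.2885 m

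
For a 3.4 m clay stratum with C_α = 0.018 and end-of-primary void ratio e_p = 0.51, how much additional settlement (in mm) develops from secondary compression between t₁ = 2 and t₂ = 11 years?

S_s ≈ 30 mm

Secondary compression: S_s = C_α·H/(1+e_p)·log₁₀(t₂/t₁)
S_s = 0.018×3.4/(1+0.51)×log₁₀(11/2)
    = 0.04053 × 0.7404 = 0.03001 m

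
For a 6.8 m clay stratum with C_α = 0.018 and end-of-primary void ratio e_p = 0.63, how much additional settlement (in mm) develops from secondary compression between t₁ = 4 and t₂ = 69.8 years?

S_s ≈ 93.2 mm

Secondary compression: S_s = C_α·H/(1+e_p)·log₁₀(t₂/t₁)
S_s = 0.018×6.8/(1+0.63)×log₁₀(69.8/4)
    = 0.07509 × 1.242 = 0.09325 m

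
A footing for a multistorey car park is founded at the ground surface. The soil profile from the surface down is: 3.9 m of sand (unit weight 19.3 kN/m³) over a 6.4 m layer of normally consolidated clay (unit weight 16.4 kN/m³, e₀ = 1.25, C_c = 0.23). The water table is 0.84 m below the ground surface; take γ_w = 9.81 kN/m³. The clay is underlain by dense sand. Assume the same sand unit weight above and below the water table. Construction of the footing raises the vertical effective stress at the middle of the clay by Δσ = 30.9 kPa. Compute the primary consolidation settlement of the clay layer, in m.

Mid-depth of clay below the ground surface: z = 3.9 + 6.4/2 = 7.1 m.
Total vertical stress at mid-clay: σ_v = 19.3×3.9 + 16.4×3.2 = 127.75 kPa.
Pore pressure: u = 9.81×(7.1 − 0.84) = 61.411 kPa.
Initial effective stress: σ'_0 = σ_v − u = 127.75 − 61.411 = 66.339 kPa.
Final effective stress: σ'_f = σ'_0 + Δσ = 66.339 + 30.9 = 97.239 kPa.
Normally consolidated clay, so the full stress increment lies on the virgin compression line:
S_c = C_c·H/(1+e₀)·log₁₀(σ'_f/σ'_0) = 0.23×6.4/(1+1.25)×log₁₀(97.239/66.339)
    = 0.65422 × 0.16607 = 0.1086 m

S_c ≈ 0.109 m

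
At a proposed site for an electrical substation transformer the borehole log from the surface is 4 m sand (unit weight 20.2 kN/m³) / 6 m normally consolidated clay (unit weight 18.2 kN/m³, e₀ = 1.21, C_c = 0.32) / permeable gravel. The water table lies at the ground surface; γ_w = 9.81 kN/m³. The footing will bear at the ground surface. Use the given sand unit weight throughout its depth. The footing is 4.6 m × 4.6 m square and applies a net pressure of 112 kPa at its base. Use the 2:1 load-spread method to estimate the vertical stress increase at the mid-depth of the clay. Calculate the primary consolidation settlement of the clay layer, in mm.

Mid-depth of clay below the ground surface: z = 4 + 6/2 = 7 m.
Total vertical stress at mid-clay: σ_v = 20.2×4 + 18.2×3 = 135.4 kPa.
Pore pressure: u = 9.81×(7 − 0) = 68.67 kPa.
Initial effective stress: σ'_0 = σ_v − u = 135.4 − 68.67 = 66.73 kPa.
Stress increase at mid-clay by the 2:1 spreading method:
Δσ = qBL/((B+z)(L+z)) = 112×4.6×4.6/((4.6+7)(4.6+7)) = 17.612 kPa
Final effective stress: σ'_f = σ'_0 + Δσ = 66.73 + 17.612 = 84.342 kPa.
Normally consolidated clay, so the full stress increment lies on the virgin compression line:
S_c = C_c·H/(1+e₀)·log₁₀(σ'_f/σ'_0) = 0.32×6/(1+1.21)×log₁₀(84.342/66.73)
    = 0.86878 × 0.10172 = 0.08837 m

S_c ≈ 88.4 mm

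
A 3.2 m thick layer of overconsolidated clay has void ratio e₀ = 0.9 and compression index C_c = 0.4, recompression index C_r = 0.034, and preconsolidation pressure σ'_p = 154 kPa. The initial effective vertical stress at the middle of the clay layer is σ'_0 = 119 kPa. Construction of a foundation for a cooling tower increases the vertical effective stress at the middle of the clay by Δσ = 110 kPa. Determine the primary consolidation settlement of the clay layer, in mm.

Final effective stress: σ'_f = 119 + 110 = 229 kPa.
σ'_f = 229 > σ'_p = 154 kPa, so the stress path crosses the preconsolidation pressure — recompression up to σ'_p, then virgin compression beyond:
S_c = H/(1+e₀)·[C_r·log₁₀(σ'_p/σ'_0) + C_c·log₁₀(σ'_f/σ'_p)]
    = 3.2/1.9 × [0.034×log₁₀(154/119) + 0.4×log₁₀(229/154)]
    = 1.6842 × [0.0038071 + 0.068926] = 0.1225 m

S_c ≈ 122 mm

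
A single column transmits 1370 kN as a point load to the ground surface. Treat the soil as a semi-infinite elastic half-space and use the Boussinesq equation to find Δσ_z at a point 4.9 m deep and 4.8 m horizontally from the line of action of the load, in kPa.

Δσ_z ≈ 5.07 kPa

Boussinesq vertical stress below a point load on an elastic half-space:
Δσ_z = 3P/(2πz²) · [1 + (r/z)²]^(−5/2)
r/z = 4.8/4.9 = 0.97959; [1+(r/z)²]^(−5/2) = 0.18603.
Δσ_z = 3×1370/(2π×4.9²) × 0.18603 = 27.244 × 0.18603 = 5.068 kPa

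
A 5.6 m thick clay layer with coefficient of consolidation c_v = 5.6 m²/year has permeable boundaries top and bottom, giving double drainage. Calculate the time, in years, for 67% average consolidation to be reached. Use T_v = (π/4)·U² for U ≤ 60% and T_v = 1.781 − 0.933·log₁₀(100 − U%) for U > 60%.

t ≈ 0.51 years

Drainage path length: H_d = H/2 = 2.8 m (double drainage).
U > 60%: T_v = 1.781 − 0.933·log₁₀(100 − 67) = 0.36423.
t = T_v·H_d²/c_v = 0.36423×2.8²/5.6 = 0.5099 years.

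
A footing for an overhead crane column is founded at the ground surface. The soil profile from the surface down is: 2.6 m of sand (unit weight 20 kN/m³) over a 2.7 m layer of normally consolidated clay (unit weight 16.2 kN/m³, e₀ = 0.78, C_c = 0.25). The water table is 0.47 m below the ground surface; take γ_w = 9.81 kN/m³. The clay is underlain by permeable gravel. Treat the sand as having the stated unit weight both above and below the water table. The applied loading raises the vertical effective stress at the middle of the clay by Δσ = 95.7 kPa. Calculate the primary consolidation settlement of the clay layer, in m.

Mid-depth of clay below the ground surface: z = 2.6 + 2.7/2 = 3.95 m.
Total vertical stress at mid-clay: σ_v = 20×2.6 + 16.2×1.35 = 73.87 kPa.
Pore pressure: u = 9.81×(3.95 − 0.47) = 34.139 kPa.
Initial effective stress: σ'_0 = σ_v − u = 73.87 − 34.139 = 39.731 kPa.
Final effective stress: σ'_f = σ'_0 + Δσ = 39.731 + 95.7 = 135.43 kPa.
Normally consolidated clay, so the full stress increment lies on the virgin compression line:
S_c = C_c·H/(1+e₀)·log₁₀(σ'_f/σ'_0) = 0.25×2.7/(1+0.78)×log₁₀(135.43/39.731)
    = 0.37921 × 0.53259 = 0.202 m

S_c ≈ 0.202 m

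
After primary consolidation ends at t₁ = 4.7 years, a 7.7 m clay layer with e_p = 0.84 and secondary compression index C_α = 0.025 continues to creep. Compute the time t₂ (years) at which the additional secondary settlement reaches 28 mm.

S_s = C_α·H/(1+e_p)·log₁₀(t₂/t₁) ⇒ log₁₀(t₂/t₁) = S_s·(1+e_p)/(C_α·H).
log₁₀(t₂/t₁) = 0.028 × (1+0.84) / (0.025×7.7) = 0.2676
t₂ = t₁ × 10^0.2676 = 4.7 × 1.852 = 8.704 years

t₂ ≈ 8.7 years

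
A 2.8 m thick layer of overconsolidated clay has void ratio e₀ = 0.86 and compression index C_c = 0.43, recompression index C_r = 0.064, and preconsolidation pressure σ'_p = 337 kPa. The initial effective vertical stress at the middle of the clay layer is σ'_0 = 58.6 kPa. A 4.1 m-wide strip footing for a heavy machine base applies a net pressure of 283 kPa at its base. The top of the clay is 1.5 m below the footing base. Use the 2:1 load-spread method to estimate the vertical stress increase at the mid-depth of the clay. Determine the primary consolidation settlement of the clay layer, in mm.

Mid-depth of clay below the footing base: z = 1.5 + 2.8/2 = 2.9 m.
Stress increase at mid-clay by the 2:1 spreading method:
Δσ = qB/(B+z) = 283×4.1/(4.1+2.9) = 165.76 kPa
Final effective stress: σ'_f = 58.6 + 165.76 = 224.36 kPa.
σ'_f = 224.36 ≤ σ'_p = 337 kPa, so the clay remains overconsolidated and only the recompression index applies:
S_c = C_r·H/(1+e₀)·log₁₀(σ'_f/σ'_0) = 0.064×2.8/1.86×log₁₀(224.36/58.6)
    = 0.096346 × 0.58305 = 0.05617 m

S_c ≈ 56.2 mm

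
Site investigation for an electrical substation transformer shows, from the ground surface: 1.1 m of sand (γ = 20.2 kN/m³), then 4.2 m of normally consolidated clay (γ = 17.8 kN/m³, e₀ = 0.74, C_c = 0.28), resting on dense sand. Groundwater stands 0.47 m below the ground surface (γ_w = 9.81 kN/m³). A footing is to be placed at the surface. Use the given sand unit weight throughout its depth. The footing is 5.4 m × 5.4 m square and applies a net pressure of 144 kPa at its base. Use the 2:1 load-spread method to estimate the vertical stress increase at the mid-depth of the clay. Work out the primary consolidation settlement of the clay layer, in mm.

Mid-depth of clay below the ground surface: z = 1.1 + 4.2/2 = 3.2 m.
Total vertical stress at mid-clay: σ_v = 20.2×1.1 + 17.8×2.1 = 59.6 kPa.
Pore pressure: u = 9.81×(3.2 − 0.47) = 26.781 kPa.
Initial effective stress: σ'_0 = σ_v − u = 59.6 − 26.781 = 32.819 kPa.
Stress increase at mid-clay by the 2:1 spreading method:
Δσ = qBL/((B+z)(L+z)) = 144×5.4×5.4/((5.4+3.2)(5.4+3.2)) = 56.774 kPa
Final effective stress: σ'_f = σ'_0 + Δσ = 32.819 + 56.774 = 89.593 kPa.
Normally consolidated clay, so the full stress increment lies on the virgin compression line:
S_c = C_c·H/(1+e₀)·log₁₀(σ'_f/σ'_0) = 0.28×4.2/(1+0.74)×log₁₀(89.593/32.819)
    = 0.67586 × 0.43615 = 0.2948 m

S_c ≈ 295 mm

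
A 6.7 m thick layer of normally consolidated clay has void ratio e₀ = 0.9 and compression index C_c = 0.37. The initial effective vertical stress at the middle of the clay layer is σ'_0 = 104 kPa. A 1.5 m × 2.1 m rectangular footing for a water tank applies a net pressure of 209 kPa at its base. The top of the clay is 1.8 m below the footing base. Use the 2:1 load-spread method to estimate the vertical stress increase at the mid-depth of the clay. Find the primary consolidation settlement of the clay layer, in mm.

Mid-depth of clay below the footing base: z = 1.8 + 6.7/2 = 5.15 m.
Stress increase at mid-clay by the 2:1 spreading method:
Δσ = qBL/((B+z)(L+z)) = 209×1.5×2.1/((1.5+5.15)(2.1+5.15)) = 13.655 kPa
Final effective stress: σ'_f = σ'_0 + Δσ = 104 + 13.655 = 117.66 kPa.
Normally consolidated clay, so the full stress increment lies on the virgin compression line:
S_c = C_c·H/(1+e₀)·log₁₀(σ'_f/σ'_0) = 0.37×6.7/(1+0.9)×log₁₀(117.66/104)
    = 1.3047 × 0.053596 = 0.06993 m

S_c ≈ 69.9 mm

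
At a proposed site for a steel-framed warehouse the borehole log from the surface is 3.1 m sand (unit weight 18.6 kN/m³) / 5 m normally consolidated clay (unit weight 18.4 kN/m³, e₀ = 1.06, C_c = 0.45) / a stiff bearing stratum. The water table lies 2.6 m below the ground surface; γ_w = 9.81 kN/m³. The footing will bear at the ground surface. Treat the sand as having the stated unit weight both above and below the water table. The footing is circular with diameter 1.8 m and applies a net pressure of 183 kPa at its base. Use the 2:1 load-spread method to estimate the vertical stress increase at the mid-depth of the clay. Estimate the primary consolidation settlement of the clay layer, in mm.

S_c ≈ 64.6 mm

Mid-depth of clay below the ground surface: z = 3.1 + 5/2 = 5.6 m.
Total vertical stress at mid-clay: σ_v = 18.6×3.1 + 18.4×2.5 = 103.66 kPa.
Pore pressure: u = 9.81×(5.6 − 2.6) = 29.43 kPa.
Initial effective stress: σ'_0 = σ_v − u = 103.66 − 29.43 = 74.23 kPa.
Stress increase at mid-clay by the 2:1 spreading method:
Δσ ≈ qD²/(D+z)² = 183×1.8²/(1.8+5.6)² = 10.828 kPa
Final effective stress: σ'_f = σ'_0 + Δσ = 74.23 + 10.828 = 85.058 kPa.
Normally consolidated clay, so the full stress increment lies on the virgin compression line:
S_c = C_c·H/(1+e₀)·log₁₀(σ'_f/σ'_0) = 0.45×5/(1+1.06)×log₁₀(85.058/74.23)
    = 1.0922 × 0.059136 = 0.06459 m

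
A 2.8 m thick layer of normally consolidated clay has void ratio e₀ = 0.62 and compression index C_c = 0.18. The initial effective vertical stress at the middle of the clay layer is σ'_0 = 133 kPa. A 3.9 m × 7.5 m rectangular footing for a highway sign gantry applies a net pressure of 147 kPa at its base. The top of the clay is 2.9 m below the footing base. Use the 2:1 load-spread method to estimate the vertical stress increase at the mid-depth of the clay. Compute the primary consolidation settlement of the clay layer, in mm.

S_c ≈ 39 mm

Mid-depth of clay below the footing base: z = 2.9 + 2.8/2 = 4.3 m.
Stress increase at mid-clay by the 2:1 spreading method:
Δσ = qBL/((B+z)(L+z)) = 147×3.9×7.5/((3.9+4.3)(7.5+4.3)) = 44.437 kPa
Final effective stress: σ'_f = σ'_0 + Δσ = 133 + 44.437 = 177.44 kPa.
Normally consolidated clay, so the full stress increment lies on the virgin compression line:
S_c = C_c·H/(1+e₀)·log₁₀(σ'_f/σ'_0) = 0.18×2.8/(1+0.62)×log₁₀(177.44/133)
    = 0.31111 × 0.1252 = 0.03895 m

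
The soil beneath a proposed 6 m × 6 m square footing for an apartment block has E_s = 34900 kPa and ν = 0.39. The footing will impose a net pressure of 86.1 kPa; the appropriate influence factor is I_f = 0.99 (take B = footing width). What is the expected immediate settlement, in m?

S_e ≈ 0.0124 m

Immediate (elastic) settlement: S_e = q·B·(1−ν²)/E_s · I_f.
S_e = 86.1 × 6 × (1 − 0.39²) / 34900 × 0.99
    = 86.1 × 6 × 0.8479 / 34900 × 0.99
    = 0.01243 m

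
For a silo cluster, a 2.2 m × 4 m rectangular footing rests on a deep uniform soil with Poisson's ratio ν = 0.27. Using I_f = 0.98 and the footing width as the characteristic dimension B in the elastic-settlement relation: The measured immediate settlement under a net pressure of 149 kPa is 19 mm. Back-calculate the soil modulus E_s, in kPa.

E_s ≈ 15700 kPa

S_e = q·B·(1−ν²)/E_s · I_f  ⇒  E_s = q·B·(1−ν²)·I_f / S_e.
E_s = 149 × 2.2 × 0.9271 × 0.98 / 0.019 = 15680 kPa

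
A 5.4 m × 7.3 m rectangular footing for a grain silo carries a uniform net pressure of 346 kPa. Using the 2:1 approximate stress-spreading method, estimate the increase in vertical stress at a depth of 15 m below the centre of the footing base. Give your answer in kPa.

By the 2:1 method the load spreads at 1 horizontal : 2 vertical, so at depth z the loaded area has grown by z in each plan dimension:
Δσ = qBL/((B+z)(L+z)) = 346×5.4×7.3/((5.4+15)(7.3+15)) = 29.982 kPa

Δσ_z ≈ 30 kPa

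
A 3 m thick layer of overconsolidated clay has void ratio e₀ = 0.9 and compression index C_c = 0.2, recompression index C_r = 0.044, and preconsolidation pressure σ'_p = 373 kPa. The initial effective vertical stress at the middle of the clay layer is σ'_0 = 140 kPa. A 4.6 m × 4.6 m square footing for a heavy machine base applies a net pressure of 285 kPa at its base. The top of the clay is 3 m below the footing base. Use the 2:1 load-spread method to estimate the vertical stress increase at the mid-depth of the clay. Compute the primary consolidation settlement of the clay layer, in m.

S_c ≈ 0.0126 m

Mid-depth of clay below the footing base: z = 3 + 3/2 = 4.5 m.
Stress increase at mid-clay by the 2:1 spreading method:
Δσ = qBL/((B+z)(L+z)) = 285×4.6×4.6/((4.6+4.5)(4.6+4.5)) = 72.825 kPa
Final effective stress: σ'_f = 140 + 72.825 = 212.82 kPa.
σ'_f = 212.82 ≤ σ'_p = 373 kPa, so the clay remains overconsolidated and only the recompression index applies:
S_c = C_r·H/(1+e₀)·log₁₀(σ'_f/σ'_0) = 0.044×3/1.9×log₁₀(212.82/140)
    = 0.069472 × 0.18188 = 0.01264 m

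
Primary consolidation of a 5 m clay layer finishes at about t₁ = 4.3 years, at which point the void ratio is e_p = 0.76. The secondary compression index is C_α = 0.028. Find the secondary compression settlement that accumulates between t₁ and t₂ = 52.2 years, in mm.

S_s ≈ 86.2 mm

Secondary compression: S_s = C_α·H/(1+e_p)·log₁₀(t₂/t₁)
S_s = 0.028×5/(1+0.76)×log₁₀(52.2/4.3)
    = 0.07955 × 1.084 = 0.08624 m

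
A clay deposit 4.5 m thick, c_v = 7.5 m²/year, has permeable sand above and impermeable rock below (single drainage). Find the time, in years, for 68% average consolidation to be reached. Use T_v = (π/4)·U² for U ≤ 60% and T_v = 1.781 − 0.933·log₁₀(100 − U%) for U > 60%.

t ≈ 1.02 years

Drainage path length: H_d = H = 4.5 m (single drainage).
U > 60%: T_v = 1.781 − 0.933·log₁₀(100 − 68) = 0.3767.
t = T_v·H_d²/c_v = 0.3767×4.5²/7.5 = 1.017 years.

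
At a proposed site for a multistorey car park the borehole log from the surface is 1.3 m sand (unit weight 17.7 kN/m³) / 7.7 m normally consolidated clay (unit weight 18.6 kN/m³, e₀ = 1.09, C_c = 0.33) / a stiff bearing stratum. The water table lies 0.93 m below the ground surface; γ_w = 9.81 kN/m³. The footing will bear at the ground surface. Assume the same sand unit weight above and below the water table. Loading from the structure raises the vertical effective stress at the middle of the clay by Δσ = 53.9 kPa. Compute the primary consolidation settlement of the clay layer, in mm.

Mid-depth of clay below the ground surface: z = 1.3 + 7.7/2 = 5.15 m.
Total vertical stress at mid-clay: σ_v = 17.7×1.3 + 18.6×3.85 = 94.62 kPa.
Pore pressure: u = 9.81×(5.15 − 0.93) = 41.398 kPa.
Initial effective stress: σ'_0 = σ_v − u = 94.62 − 41.398 = 53.222 kPa.
Final effective stress: σ'_f = σ'_0 + Δσ = 53.222 + 53.9 = 107.12 kPa.
Normally consolidated clay, so the full stress increment lies on the virgin compression line:
S_c = C_c·H/(1+e₀)·log₁₀(σ'_f/σ'_0) = 0.33×7.7/(1+1.09)×log₁₀(107.12/53.222)
    = 1.2158 × 0.30378 = 0.3693 m

S_c ≈ 369 mm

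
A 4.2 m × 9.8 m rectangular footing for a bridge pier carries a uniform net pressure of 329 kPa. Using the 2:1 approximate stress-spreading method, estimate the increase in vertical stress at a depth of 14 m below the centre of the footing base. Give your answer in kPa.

By the 2:1 method the load spreads at 1 horizontal : 2 vertical, so at depth z the loaded area has grown by z in each plan dimension:
Δσ = qBL/((B+z)(L+z)) = 329×4.2×9.8/((4.2+14)(9.8+14)) = 31.262 kPa

Δσ_z ≈ 31.3 kPa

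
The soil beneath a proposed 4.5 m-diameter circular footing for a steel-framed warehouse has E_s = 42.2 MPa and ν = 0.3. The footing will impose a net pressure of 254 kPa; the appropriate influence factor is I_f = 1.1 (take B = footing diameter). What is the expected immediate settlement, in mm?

Immediate (elastic) settlement: S_e = q·B·(1−ν²)/E_s · I_f.
E_s = 42.2 MPa = 42200 kPa.
S_e = 254 × 4.5 × (1 − 0.3²) / 42200 × 1.1
    = 254 × 4.5 × 0.91 / 42200 × 1.1
    = 0.02711 m = 27.11 mm

S_e ≈ 27.1 mm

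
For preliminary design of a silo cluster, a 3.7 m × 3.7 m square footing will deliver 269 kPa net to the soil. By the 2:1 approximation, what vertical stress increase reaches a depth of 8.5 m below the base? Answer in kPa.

Δσ_z ≈ 24.7 kPa

By the 2:1 method the load spreads at 1 horizontal : 2 vertical, so at depth z the loaded area has grown by z in each plan dimension:
Δσ = qBL/((B+z)(L+z)) = 269×3.7×3.7/((3.7+8.5)(3.7+8.5)) = 24.742 kPa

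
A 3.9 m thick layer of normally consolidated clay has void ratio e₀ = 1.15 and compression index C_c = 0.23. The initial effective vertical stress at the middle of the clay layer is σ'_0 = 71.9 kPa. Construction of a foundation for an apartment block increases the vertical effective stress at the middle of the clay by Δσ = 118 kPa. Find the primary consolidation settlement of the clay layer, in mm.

Final effective stress: σ'_f = σ'_0 + Δσ = 71.9 + 118 = 189.9 kPa.
Normally consolidated clay, so the full stress increment lies on the virgin compression line:
S_c = C_c·H/(1+e₀)·log₁₀(σ'_f/σ'_0) = 0.23×3.9/(1+1.15)×log₁₀(189.9/71.9)
    = 0.41721 × 0.4218 = 0.176 m

S_c ≈ 176 mm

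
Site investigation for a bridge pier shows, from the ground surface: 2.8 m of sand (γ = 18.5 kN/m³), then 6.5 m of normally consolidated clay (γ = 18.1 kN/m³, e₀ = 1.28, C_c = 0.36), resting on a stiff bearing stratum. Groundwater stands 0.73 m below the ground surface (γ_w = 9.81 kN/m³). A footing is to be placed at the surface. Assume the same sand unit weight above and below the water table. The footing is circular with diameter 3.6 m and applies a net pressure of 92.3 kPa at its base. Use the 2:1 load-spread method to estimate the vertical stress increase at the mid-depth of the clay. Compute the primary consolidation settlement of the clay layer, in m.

Mid-depth of clay below the ground surface: z = 2.8 + 6.5/2 = 6.05 m.
Total vertical stress at mid-clay: σ_v = 18.5×2.8 + 18.1×3.25 = 110.62 kPa.
Pore pressure: u = 9.81×(6.05 − 0.73) = 52.189 kPa.
Initial effective stress: σ'_0 = σ_v − u = 110.62 − 52.189 = 58.431 kPa.
Stress increase at mid-clay by the 2:1 spreading method:
Δσ ≈ qD²/(D+z)² = 92.3×3.6²/(3.6+6.05)² = 12.846 kPa
Final effective stress: σ'_f = σ'_0 + Δσ = 58.431 + 12.846 = 71.277 kPa.
Normally consolidated clay, so the full stress increment lies on the virgin compression line:
S_c = C_c·H/(1+e₀)·log₁₀(σ'_f/σ'_0) = 0.36×6.5/(1+1.28)×log₁₀(71.277/58.431)
    = 1.0263 × 0.086306 = 0.08858 m

S_c ≈ 0.0886 m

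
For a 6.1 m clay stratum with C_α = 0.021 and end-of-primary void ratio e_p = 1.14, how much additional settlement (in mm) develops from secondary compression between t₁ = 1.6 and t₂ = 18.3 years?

S_s ≈ 63.4 mm

Secondary compression: S_s = C_α·H/(1+e_p)·log₁₀(t₂/t₁)
S_s = 0.021×6.1/(1+1.14)×log₁₀(18.3/1.6)
    = 0.05986 × 1.058 = 0.06335 m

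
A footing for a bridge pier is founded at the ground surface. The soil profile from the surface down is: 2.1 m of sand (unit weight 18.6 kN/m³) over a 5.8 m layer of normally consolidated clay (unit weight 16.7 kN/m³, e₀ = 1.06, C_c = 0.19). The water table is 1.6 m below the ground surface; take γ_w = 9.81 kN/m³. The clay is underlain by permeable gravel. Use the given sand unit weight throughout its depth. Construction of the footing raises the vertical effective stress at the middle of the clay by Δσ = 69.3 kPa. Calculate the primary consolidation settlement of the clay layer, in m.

S_c ≈ 0.191 m

Mid-depth of clay below the ground surface: z = 2.1 + 5.8/2 = 5 m.
Total vertical stress at mid-clay: σ_v = 18.6×2.1 + 16.7×2.9 = 87.49 kPa.
Pore pressure: u = 9.81×(5 − 1.6) = 33.354 kPa.
Initial effective stress: σ'_0 = σ_v − u = 87.49 − 33.354 = 54.136 kPa.
Final effective stress: σ'_f = σ'_0 + Δσ = 54.136 + 69.3 = 123.44 kPa.
Normally consolidated clay, so the full stress increment lies on the virgin compression line:
S_c = C_c·H/(1+e₀)·log₁₀(σ'_f/σ'_0) = 0.19×5.8/(1+1.06)×log₁₀(123.44/54.136)
    = 0.53495 × 0.35797 = 0.1915 m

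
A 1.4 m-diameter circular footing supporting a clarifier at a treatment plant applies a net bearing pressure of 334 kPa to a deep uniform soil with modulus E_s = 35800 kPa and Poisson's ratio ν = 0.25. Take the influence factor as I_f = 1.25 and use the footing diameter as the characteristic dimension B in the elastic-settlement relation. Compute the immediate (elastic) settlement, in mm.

S_e ≈ 15.3 mm

Immediate (elastic) settlement: S_e = q·B·(1−ν²)/E_s · I_f.
S_e = 334 × 1.4 × (1 − 0.25²) / 35800 × 1.25
    = 334 × 1.4 × 0.9375 / 35800 × 1.25
    = 0.01531 m = 15.31 mm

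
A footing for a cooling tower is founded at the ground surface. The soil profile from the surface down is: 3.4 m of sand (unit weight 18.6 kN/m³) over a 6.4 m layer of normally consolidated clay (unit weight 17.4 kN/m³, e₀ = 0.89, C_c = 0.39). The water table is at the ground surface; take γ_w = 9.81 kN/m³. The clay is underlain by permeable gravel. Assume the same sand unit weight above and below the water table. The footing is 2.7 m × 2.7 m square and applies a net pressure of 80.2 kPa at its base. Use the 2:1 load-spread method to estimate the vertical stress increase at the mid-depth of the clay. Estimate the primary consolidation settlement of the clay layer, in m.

Mid-depth of clay below the ground surface: z = 3.4 + 6.4/2 = 6.6 m.
Total vertical stress at mid-clay: σ_v = 18.6×3.4 + 17.4×3.2 = 118.92 kPa.
Pore pressure: u = 9.81×(6.6 − 0) = 64.746 kPa.
Initial effective stress: σ'_0 = σ_v − u = 118.92 − 64.746 = 54.174 kPa.
Stress increase at mid-clay by the 2:1 spreading method:
Δσ = qBL/((B+z)(L+z)) = 80.2×2.7×2.7/((2.7+6.6)(2.7+6.6)) = 6.7598 kPa
Final effective stress: σ'_f = σ'_0 + Δσ = 54.174 + 6.7598 = 60.934 kPa.
Normally consolidated clay, so the full stress increment lies on the virgin compression line:
S_c = C_c·H/(1+e₀)·log₁₀(σ'_f/σ'_0) = 0.39×6.4/(1+0.89)×log₁₀(60.934/54.174)
    = 1.3206 × 0.051069 = 0.06744 m

S_c ≈ 0.0674 m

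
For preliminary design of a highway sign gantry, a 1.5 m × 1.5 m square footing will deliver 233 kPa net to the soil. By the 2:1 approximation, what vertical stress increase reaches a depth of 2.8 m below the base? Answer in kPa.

By the 2:1 method the load spreads at 1 horizontal : 2 vertical, so at depth z the loaded area has grown by z in each plan dimension:
Δσ = qBL/((B+z)(L+z)) = 233×1.5×1.5/((1.5+2.8)(1.5+2.8)) = 28.353 kPa

Δσ_z ≈ 28.4 kPa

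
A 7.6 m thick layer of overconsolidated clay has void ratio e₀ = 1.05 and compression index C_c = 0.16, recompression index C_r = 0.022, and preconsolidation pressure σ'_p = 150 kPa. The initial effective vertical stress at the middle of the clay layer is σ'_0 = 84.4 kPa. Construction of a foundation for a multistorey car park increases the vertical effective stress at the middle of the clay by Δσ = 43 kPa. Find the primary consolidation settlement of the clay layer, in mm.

Final effective stress: σ'_f = 84.4 + 43 = 127.4 kPa.
σ'_f = 127.4 ≤ σ'_p = 150 kPa, so the clay remains overconsolidated and only the recompression index applies:
S_c = C_r·H/(1+e₀)·log₁₀(σ'_f/σ'_0) = 0.022×7.6/2.05×log₁₀(127.4/84.4)
    = 0.081561 × 0.17883 = 0.01459 m

S_c ≈ 14.6 mm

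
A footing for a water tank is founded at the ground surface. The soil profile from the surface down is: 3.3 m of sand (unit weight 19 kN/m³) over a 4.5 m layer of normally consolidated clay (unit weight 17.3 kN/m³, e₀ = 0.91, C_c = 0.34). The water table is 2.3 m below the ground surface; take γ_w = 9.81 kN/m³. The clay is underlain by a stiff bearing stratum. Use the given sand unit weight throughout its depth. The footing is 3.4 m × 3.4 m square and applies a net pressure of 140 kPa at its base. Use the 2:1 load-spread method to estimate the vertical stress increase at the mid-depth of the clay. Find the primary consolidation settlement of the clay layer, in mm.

Mid-depth of clay below the ground surface: z = 3.3 + 4.5/2 = 5.55 m.
Total vertical stress at mid-clay: σ_v = 19×3.3 + 17.3×2.25 = 101.62 kPa.
Pore pressure: u = 9.81×(5.55 − 2.3) = 31.883 kPa.
Initial effective stress: σ'_0 = σ_v − u = 101.62 − 31.883 = 69.737 kPa.
Stress increase at mid-clay by the 2:1 spreading method:
Δσ = qBL/((B+z)(L+z)) = 140×3.4×3.4/((3.4+5.55)(3.4+5.55)) = 20.204 kPa
Final effective stress: σ'_f = σ'_0 + Δσ = 69.737 + 20.204 = 89.941 kPa.
Normally consolidated clay, so the full stress increment lies on the virgin compression line:
S_c = C_c·H/(1+e₀)·log₁₀(σ'_f/σ'_0) = 0.34×4.5/(1+0.91)×log₁₀(89.941/69.737)
    = 0.80105 × 0.11049 = 0.08851 m

S_c ≈ 88.5 mm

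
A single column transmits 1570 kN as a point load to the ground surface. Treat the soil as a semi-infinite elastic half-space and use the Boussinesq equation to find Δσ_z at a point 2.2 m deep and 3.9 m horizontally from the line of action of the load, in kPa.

Δσ_z ≈ 4.43 kPa

Boussinesq vertical stress below a point load on an elastic half-space:
Δσ_z = 3P/(2πz²) · [1 + (r/z)²]^(−5/2)
r/z = 3.9/2.2 = 1.7727; [1+(r/z)²]^(−5/2) = 0.02863.
Δσ_z = 3×1570/(2π×2.2²) × 0.02863 = 154.88 × 0.02863 = 4.434 kPa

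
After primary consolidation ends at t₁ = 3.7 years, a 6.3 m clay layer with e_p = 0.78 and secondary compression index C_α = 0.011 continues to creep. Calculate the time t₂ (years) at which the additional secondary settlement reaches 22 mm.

t₂ ≈ 13.6 years

S_s = C_α·H/(1+e_p)·log₁₀(t₂/t₁) ⇒ log₁₀(t₂/t₁) = S_s·(1+e_p)/(C_α·H).
log₁₀(t₂/t₁) = 0.022 × (1+0.78) / (0.011×6.3) = 0.5651
t₂ = t₁ × 10^0.5651 = 3.7 × 3.673 = 13.59 years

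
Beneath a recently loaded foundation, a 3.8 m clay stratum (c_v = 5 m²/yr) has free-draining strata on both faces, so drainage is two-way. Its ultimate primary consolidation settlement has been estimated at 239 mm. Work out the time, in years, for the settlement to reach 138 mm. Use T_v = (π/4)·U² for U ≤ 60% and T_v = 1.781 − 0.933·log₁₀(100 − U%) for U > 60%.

Drainage path length: H_d = H/2 = 1.9 m (double drainage).
U = S(t)/S_ult = 138/239 = 0.5774.
U ≤ 60%: T_v = (π/4)·U² = (π/4)×0.57741² = 0.26185.
t = T_v·H_d²/c_v = 0.26185×1.9²/5 = 0.1891 years.

t ≈ 0.189 years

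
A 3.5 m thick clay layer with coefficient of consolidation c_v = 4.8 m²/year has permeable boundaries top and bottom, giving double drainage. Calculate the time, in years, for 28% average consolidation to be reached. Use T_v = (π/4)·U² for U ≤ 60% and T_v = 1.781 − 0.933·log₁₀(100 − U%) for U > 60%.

Drainage path length: H_d = H/2 = 1.75 m (double drainage).
U ≤ 60%: T_v = (π/4)·U² = (π/4)×0.28² = 0.061575.
t = T_v·H_d²/c_v = 0.061575×1.75²/4.8 = 0.03929 years.

t ≈ 0.0393 years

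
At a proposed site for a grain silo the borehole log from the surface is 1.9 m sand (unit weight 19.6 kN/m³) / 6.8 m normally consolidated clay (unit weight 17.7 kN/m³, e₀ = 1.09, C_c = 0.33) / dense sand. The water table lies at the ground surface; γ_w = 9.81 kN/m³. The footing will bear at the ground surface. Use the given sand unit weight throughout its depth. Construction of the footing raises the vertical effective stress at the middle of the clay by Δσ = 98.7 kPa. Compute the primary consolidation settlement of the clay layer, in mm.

Mid-depth of clay below the ground surface: z = 1.9 + 6.8/2 = 5.3 m.
Total vertical stress at mid-clay: σ_v = 19.6×1.9 + 17.7×3.4 = 97.42 kPa.
Pore pressure: u = 9.81×(5.3 − 0) = 51.993 kPa.
Initial effective stress: σ'_0 = σ_v − u = 97.42 − 51.993 = 45.427 kPa.
Final effective stress: σ'_f = σ'_0 + Δσ = 45.427 + 98.7 = 144.13 kPa.
Normally consolidated clay, so the full stress increment lies on the virgin compression line:
S_c = C_c·H/(1+e₀)·log₁₀(σ'_f/σ'_0) = 0.33×6.8/(1+1.09)×log₁₀(144.13/45.427)
    = 1.0737 × 0.50144 = 0.5384 m

S_c ≈ 538 mm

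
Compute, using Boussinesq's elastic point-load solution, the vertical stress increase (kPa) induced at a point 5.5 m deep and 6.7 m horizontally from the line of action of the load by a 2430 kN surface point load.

Boussinesq vertical stress below a point load on an elastic half-space:
Δσ_z = 3P/(2πz²) · [1 + (r/z)²]^(−5/2)
r/z = 6.7/5.5 = 1.2182; [1+(r/z)²]^(−5/2) = 0.10283.
Δσ_z = 3×2430/(2π×5.5²) × 0.10283 = 38.355 × 0.10283 = 3.944 kPa

Δσ_z ≈ 3.94 kPa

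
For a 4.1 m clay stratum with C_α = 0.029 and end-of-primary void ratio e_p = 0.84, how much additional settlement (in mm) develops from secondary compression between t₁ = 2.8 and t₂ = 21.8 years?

S_s ≈ 57.6 mm

Secondary compression: S_s = C_α·H/(1+e_p)·log₁₀(t₂/t₁)
S_s = 0.029×4.1/(1+0.84)×log₁₀(21.8/2.8)
    = 0.06462 × 0.8913 = 0.0576 m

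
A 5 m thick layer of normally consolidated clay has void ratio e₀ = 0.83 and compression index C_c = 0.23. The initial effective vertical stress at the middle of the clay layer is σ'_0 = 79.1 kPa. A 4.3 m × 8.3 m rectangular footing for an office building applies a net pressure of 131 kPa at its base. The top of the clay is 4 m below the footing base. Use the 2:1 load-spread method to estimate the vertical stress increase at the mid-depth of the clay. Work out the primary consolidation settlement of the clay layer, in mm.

Mid-depth of clay below the footing base: z = 4 + 5/2 = 6.5 m.
Stress increase at mid-clay by the 2:1 spreading method:
Δσ = qBL/((B+z)(L+z)) = 131×4.3×8.3/((4.3+6.5)(8.3+6.5)) = 29.25 kPa
Final effective stress: σ'_f = σ'_0 + Δσ = 79.1 + 29.25 = 108.35 kPa.
Normally consolidated clay, so the full stress increment lies on the virgin compression line:
S_c = C_c·H/(1+e₀)·log₁₀(σ'_f/σ'_0) = 0.23×5/(1+0.83)×log₁₀(108.35/79.1)
    = 0.62842 × 0.13665 = 0.08587 m

S_c ≈ 85.9 mm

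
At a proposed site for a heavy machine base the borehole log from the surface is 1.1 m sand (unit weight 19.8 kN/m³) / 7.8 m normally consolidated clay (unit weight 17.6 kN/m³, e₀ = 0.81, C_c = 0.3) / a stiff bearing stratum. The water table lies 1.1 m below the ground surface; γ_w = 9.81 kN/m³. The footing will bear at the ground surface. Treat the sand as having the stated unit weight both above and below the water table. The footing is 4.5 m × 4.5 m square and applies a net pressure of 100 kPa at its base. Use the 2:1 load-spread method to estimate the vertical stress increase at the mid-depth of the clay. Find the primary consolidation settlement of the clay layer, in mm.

S_c ≈ 201 mm

Mid-depth of clay below the ground surface: z = 1.1 + 7.8/2 = 5 m.
Total vertical stress at mid-clay: σ_v = 19.8×1.1 + 17.6×3.9 = 90.42 kPa.
Pore pressure: u = 9.81×(5 − 1.1) = 38.259 kPa.
Initial effective stress: σ'_0 = σ_v − u = 90.42 − 38.259 = 52.161 kPa.
Stress increase at mid-clay by the 2:1 spreading method:
Δσ = qBL/((B+z)(L+z)) = 100×4.5×4.5/((4.5+5)(4.5+5)) = 22.438 kPa
Final effective stress: σ'_f = σ'_0 + Δσ = 52.161 + 22.438 = 74.599 kPa.
Normally consolidated clay, so the full stress increment lies on the virgin compression line:
S_c = C_c·H/(1+e₀)·log₁₀(σ'_f/σ'_0) = 0.3×7.8/(1+0.81)×log₁₀(74.599/52.161)
    = 1.2928 × 0.15539 = 0.2009 m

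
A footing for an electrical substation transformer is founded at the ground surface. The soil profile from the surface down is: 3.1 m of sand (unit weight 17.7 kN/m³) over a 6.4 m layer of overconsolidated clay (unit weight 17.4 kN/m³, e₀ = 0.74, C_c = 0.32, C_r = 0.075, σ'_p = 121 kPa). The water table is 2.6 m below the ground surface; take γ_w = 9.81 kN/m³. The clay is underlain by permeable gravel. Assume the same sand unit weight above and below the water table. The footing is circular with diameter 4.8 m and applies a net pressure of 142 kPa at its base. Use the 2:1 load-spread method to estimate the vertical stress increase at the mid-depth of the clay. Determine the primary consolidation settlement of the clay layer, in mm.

Mid-depth of clay below the ground surface: z = 3.1 + 6.4/2 = 6.3 m.
Total vertical stress at mid-clay: σ_v = 17.7×3.1 + 17.4×3.2 = 110.55 kPa.
Pore pressure: u = 9.81×(6.3 − 2.6) = 36.297 kPa.
Initial effective stress: σ'_0 = σ_v − u = 110.55 − 36.297 = 74.253 kPa.
Stress increase at mid-clay by the 2:1 spreading method:
Δσ ≈ qD²/(D+z)² = 142×4.8²/(4.8+6.3)² = 26.554 kPa
Final effective stress: σ'_f = 74.253 + 26.554 = 100.81 kPa.
σ'_f = 100.81 ≤ σ'_p = 121 kPa, so the clay remains overconsolidated and only the recompression index applies:
S_c = C_r·H/(1+e₀)·log₁₀(σ'_f/σ'_0) = 0.075×6.4/1.74×log₁₀(100.81/74.253)
    = 0.27586 × 0.13279 = 0.03663 m

S_c ≈ 36.6 mm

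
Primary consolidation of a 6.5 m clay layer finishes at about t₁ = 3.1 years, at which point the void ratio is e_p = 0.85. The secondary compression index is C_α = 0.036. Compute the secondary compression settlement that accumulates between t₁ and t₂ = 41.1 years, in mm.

S_s ≈ 142 mm

Secondary compression: S_s = C_α·H/(1+e_p)·log₁₀(t₂/t₁)
S_s = 0.036×6.5/(1+0.85)×log₁₀(41.1/3.1)
    = 0.1265 × 1.122 = 0.142 m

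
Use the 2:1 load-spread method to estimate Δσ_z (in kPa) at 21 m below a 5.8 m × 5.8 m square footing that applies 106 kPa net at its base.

Δσ_z ≈ 4.96 kPa

By the 2:1 method the load spreads at 1 horizontal : 2 vertical, so at depth z the loaded area has grown by z in each plan dimension:
Δσ = qBL/((B+z)(L+z)) = 106×5.8×5.8/((5.8+21)(5.8+21)) = 4.9647 kPa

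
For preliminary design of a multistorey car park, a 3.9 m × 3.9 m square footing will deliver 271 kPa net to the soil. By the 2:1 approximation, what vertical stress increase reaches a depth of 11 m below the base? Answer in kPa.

By the 2:1 method the load spreads at 1 horizontal : 2 vertical, so at depth z the loaded area has grown by z in each plan dimension:
Δσ = qBL/((B+z)(L+z)) = 271×3.9×3.9/((3.9+11)(3.9+11)) = 18.566 kPa

Δσ_z ≈ 18.6 kPa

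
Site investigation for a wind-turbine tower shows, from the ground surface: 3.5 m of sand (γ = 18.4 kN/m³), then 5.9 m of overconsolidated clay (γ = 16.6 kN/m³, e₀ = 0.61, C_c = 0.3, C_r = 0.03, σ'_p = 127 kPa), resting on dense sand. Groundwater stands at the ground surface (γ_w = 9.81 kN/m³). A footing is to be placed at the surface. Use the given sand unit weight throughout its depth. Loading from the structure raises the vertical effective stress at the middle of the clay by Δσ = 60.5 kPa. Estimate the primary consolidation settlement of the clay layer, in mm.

S_c ≈ 37.8 mm

Mid-depth of clay below the ground surface: z = 3.5 + 5.9/2 = 6.45 m.
Total vertical stress at mid-clay: σ_v = 18.4×3.5 + 16.6×2.95 = 113.37 kPa.
Pore pressure: u = 9.81×(6.45 − 0) = 63.275 kPa.
Initial effective stress: σ'_0 = σ_v − u = 113.37 − 63.275 = 50.095 kPa.
Final effective stress: σ'_f = 50.095 + 60.5 = 110.59 kPa.
σ'_f = 110.59 ≤ σ'_p = 127 kPa, so the clay remains overconsolidated and only the recompression index applies:
S_c = C_r·H/(1+e₀)·log₁₀(σ'_f/σ'_0) = 0.03×5.9/1.61×log₁₀(110.59/50.095)
    = 0.10994 × 0.34392 = 0.03781 m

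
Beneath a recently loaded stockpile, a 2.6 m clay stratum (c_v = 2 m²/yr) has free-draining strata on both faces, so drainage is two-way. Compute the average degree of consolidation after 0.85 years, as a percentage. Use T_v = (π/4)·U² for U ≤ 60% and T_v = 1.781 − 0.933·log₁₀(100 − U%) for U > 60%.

Drainage path length: H_d = H/2 = 1.3 m (double drainage).
T_v = c_v·t/H_d² = 2×0.85/1.3² = 1.0059.
T_v = 1.0059 corresponds to the U > 60% branch:
U = 1 − 10^((1.781 − T_v)/0.933)/100 = 0.9323

U ≈ 93.2 %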